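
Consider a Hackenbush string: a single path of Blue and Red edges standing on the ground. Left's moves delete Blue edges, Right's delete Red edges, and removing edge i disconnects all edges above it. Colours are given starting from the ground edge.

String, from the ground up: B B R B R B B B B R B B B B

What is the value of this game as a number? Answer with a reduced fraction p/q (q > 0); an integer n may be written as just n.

B: Left { 0 }, Right { (no moves) } => simplest 1
BB: Left { 0 1 }, Right { (no moves) } => simplest 2
BBR: Left { 0 1 }, Right { 2 } => simplest 3/2
BBRB: Left { 0 1 3/2 }, Right { 2 } => simplest 7/4
BBRBR: Left { 0 1 3/2 }, Right { 7/4 2 } => simplest 13/8
BBRBRB: Left { 0 1 3/2 13/8 }, Right { 7/4 2 } => simplest 27/16
BBRBRBB: Left { 0 1 3/2 13/8 27/16 }, Right { 7/4 2 } => simplest 55/32
BBRBRBBB: Left { 0 1 3/2 13/8 27/16 55/32 }, Right { 7/4 2 } => simplest 111/64
BBRBRBBBB: Left { 0 1 3/2 13/8 27/16 55/32 111/64 }, Right { 7/4 2 } => simplest 223/128
BBRBRBBBBR: Left { 0 1 3/2 13/8 27/16 55/32 111/64 }, Right { 223/128 7/4 2 } => simplest 445/256
BBRBRBBBBRB: Left { 0 1 3/2 13/8 27/16 55/32 111/64 445/256 }, Right { 223/128 7/4 2 } => simplest 891/512
BBRBRBBBBRBB: Left { 0 1 3/2 13/8 27/16 55/32 111/64 445/256 891/512 }, Right { 223/128 7/4 2 } => simplest 1783/1024
BBRBRBBBBRBBB: Left { 0 1 3/2 13/8 27/16 55/32 111/64 445/256 891/512 1783/1024 }, Right { 223/128 7/4 2 } => simplest 3567/2048
BBRBRBBBBRBBBB: Left { 0 1 3/2 13/8 27/16 55/32 111/64 445/256 891/512 1783/1024 3567/2048 }, Right { 223/128 7/4 2 } => simplest 7135/4096

7135/4096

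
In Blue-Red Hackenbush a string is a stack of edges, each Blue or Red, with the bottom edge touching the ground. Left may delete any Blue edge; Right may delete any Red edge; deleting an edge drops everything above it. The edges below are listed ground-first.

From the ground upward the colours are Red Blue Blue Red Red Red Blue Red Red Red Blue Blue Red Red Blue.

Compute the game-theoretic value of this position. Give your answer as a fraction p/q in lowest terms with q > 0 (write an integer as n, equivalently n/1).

-7629/16384

Build v(s[:k]) for k = 1..15, string s = Red Blue Blue Red Red Red Blue Red Red Red Blue Blue Red Red Blue.
v(R) = { (no moves) | 0 } -> -1
v(RB) = { -1 | 0 } -> -1/2
v(RBB) = { -1,-1/2 | 0 } -> -1/4
v(RBBR) = { -1,-1/2 | -1/4,0 } -> -3/8
v(RBBRR) = { -1,-1/2 | -3/8,-1/4,0 } -> -7/16
v(RBBRRR) = { -1,-1/2 | -7/16,-3/8,-1/4,0 } -> -15/32
v(RBBRRRB) = { -1,-1/2,-15/32 | -7/16,-3/8,-1/4,0 } -> -29/64
v(RBBRRRBR) = { -1,-1/2,-15/32 | -29/64,-7/16,-3/8,-1/4,0 } -> -59/128
v(RBBRRRBRR) = { -1,-1/2,-15/32 | -59/128,-29/64,-7/16,-3/8,-1/4,0 } -> -119/256
v(RBBRRRBRRR) = { -1,-1/2,-15/32 | -119/256,-59/128,-29/64,-7/16,-3/8,-1/4,0 } -> -239/512
v(RBBRRRBRRRB) = { -1,-1/2,-15/32,-239/512 | -119/256,-59/128,-29/64,-7/16,-3/8,-1/4,0 } -> -477/1024
v(RBBRRRBRRRBB) = { -1,-1/2,-15/32,-239/512,-477/1024 | -119/256,-59/128,-29/64,-7/16,-3/8,-1/4,0 } -> -953/2048
v(RBBRRRBRRRBBR) = { -1,-1/2,-15/32,-239/512,-477/1024 | -953/2048,-119/256,-59/128,-29/64,-7/16,-3/8,-1/4,0 } -> -1907/4096
v(RBBRRRBRRRBBRR) = { -1,-1/2,-15/32,-239/512,-477/1024 | -1907/4096,-953/2048,-119/256,-59/128,-29/64,-7/16,-3/8,-1/4,0 } -> -3815/8192
v(RBBRRRBRRRBBRRB) = { -1,-1/2,-15/32,-239/512,-477/1024,-3815/8192 | -1907/4096,-953/2048,-119/256,-59/128,-29/64,-7/16,-3/8,-1/4,0 } -> -7629/16384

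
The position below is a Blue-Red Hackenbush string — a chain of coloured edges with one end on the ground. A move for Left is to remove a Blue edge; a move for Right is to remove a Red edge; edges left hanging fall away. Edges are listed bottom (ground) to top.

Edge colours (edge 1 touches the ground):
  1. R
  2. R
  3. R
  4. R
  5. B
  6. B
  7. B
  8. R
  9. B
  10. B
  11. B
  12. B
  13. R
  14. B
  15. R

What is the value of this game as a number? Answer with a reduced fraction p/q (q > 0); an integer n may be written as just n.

-6411/2048

edge 1 of 15 (R): { (no moves) | 0 } ⇒ -1
edge 2 of 15 (R): { (no moves) | -1; 0 } ⇒ -2
edge 3 of 15 (R): { (no moves) | -2; -1; 0 } ⇒ -3
edge 4 of 15 (R): { (no moves) | -3; -2; -1; 0 } ⇒ -4
edge 5 of 15 (B): { -4 | -3; -2; -1; 0 } ⇒ -7/2
edge 6 of 15 (B): { -4; -7/2 | -3; -2; -1; 0 } ⇒ -13/4
edge 7 of 15 (B): { -4; -7/2; -13/4 | -3; -2; -1; 0 } ⇒ -25/8
edge 8 of 15 (R): { -4; -7/2; -13/4 | -25/8; -3; -2; -1; 0 } ⇒ -51/16
edge 9 of 15 (B): { -4; -7/2; -13/4; -51/16 | -25/8; -3; -2; -1; 0 } ⇒ -101/32
edge 10 of 15 (B): { -4; -7/2; -13/4; -51/16; -101/32 | -25/8; -3; -2; -1; 0 } ⇒ -201/64
edge 11 of 15 (B): { -4; -7/2; -13/4; -51/16; -101/32; -201/64 | -25/8; -3; -2; -1; 0 } ⇒ -401/128
edge 12 of 15 (B): { -4; -7/2; -13/4; -51/16; -101/32; -201/64; -401/128 | -25/8; -3; -2; -1; 0 } ⇒ -801/256
edge 13 of 15 (R): { -4; -7/2; -13/4; -51/16; -101/32; -201/64; -401/128 | -801/256; -25/8; -3; -2; -1; 0 } ⇒ -1603/512
edge 14 of 15 (B): { -4; -7/2; -13/4; -51/16; -101/32; -201/64; -401/128; -1603/512 | -801/256; -25/8; -3; -2; -1; 0 } ⇒ -3205/1024
edge 15 of 15 (R): { -4; -7/2; -13/4; -51/16; -101/32; -201/64; -401/128; -1603/512 | -3205/1024; -801/256; -25/8; -3; -2; -1; 0 } ⇒ -6411/2048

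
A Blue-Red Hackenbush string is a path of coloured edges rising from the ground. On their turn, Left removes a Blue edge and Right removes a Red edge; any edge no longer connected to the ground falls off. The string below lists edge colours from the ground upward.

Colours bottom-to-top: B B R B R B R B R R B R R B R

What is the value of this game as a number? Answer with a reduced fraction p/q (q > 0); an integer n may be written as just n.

13605/8192

edge 1 of 15 (B): { 0 | none } -> 1
edge 2 of 15 (B): { 0, 1 | none } -> 2
edge 3 of 15 (R): { 0, 1 | 2 } -> 3/2
edge 4 of 15 (B): { 0, 1, 3/2 | 2 } -> 7/4
edge 5 of 15 (R): { 0, 1, 3/2 | 7/4, 2 } -> 13/8
edge 6 of 15 (B): { 0, 1, 3/2, 13/8 | 7/4, 2 } -> 27/16
edge 7 of 15 (R): { 0, 1, 3/2, 13/8 | 27/16, 7/4, 2 } -> 53/32
edge 8 of 15 (B): { 0, 1, 3/2, 13/8, 53/32 | 27/16, 7/4, 2 } -> 107/64
edge 9 of 15 (R): { 0, 1, 3/2, 13/8, 53/32 | 107/64, 27/16, 7/4, 2 } -> 213/128
edge 10 of 15 (R): { 0, 1, 3/2, 13/8, 53/32 | 213/128, 107/64, 27/16, 7/4, 2 } -> 425/256
edge 11 of 15 (B): { 0, 1, 3/2, 13/8, 53/32, 425/256 | 213/128, 107/64, 27/16, 7/4, 2 } -> 851/512
edge 12 of 15 (R): { 0, 1, 3/2, 13/8, 53/32, 425/256 | 851/512, 213/128, 107/64, 27/16, 7/4, 2 } -> 1701/1024
edge 13 of 15 (R): { 0, 1, 3/2, 13/8, 53/32, 425/256 | 1701/1024, 851/512, 213/128, 107/64, 27/16, 7/4, 2 } -> 3401/2048
edge 14 of 15 (B): { 0, 1, 3/2, 13/8, 53/32, 425/256, 3401/2048 | 1701/1024, 851/512, 213/128, 107/64, 27/16, 7/4, 2 } -> 6803/4096
edge 15 of 15 (R): { 0, 1, 3/2, 13/8, 53/32, 425/256, 3401/2048 | 6803/4096, 1701/1024, 851/512, 213/128, 107/64, 27/16, 7/4, 2 } -> 13605/8192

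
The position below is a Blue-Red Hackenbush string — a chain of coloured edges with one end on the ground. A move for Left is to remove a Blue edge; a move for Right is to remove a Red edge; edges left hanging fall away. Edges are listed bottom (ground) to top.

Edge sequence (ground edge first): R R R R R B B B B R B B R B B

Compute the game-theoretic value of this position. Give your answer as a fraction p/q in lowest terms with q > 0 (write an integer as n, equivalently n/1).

Build val(s[:k]) for k = 1..15, string s = R R R R R B B B B R B B R B B.
edge 1 of 15 (R): { ∅ | 0 } → -1
edge 2 of 15 (R): { ∅ | -1,0 } → -2
edge 3 of 15 (R): { ∅ | -2,-1,0 } → -3
edge 4 of 15 (R): { ∅ | -3,-2,-1,0 } → -4
edge 5 of 15 (R): { ∅ | -4,-3,-2,-1,0 } → -5
edge 6 of 15 (B): { -5 | -4,-3,-2,-1,0 } → -9/2
edge 7 of 15 (B): { -5,-9/2 | -4,-3,-2,-1,0 } → -17/4
edge 8 of 15 (B): { -5,-9/2,-17/4 | -4,-3,-2,-1,0 } → -33/8
edge 9 of 15 (B): { -5,-9/2,-17/4,-33/8 | -4,-3,-2,-1,0 } → -65/16
edge 10 of 15 (R): { -5,-9/2,-17/4,-33/8 | -65/16,-4,-3,-2,-1,0 } → -131/32
edge 11 of 15 (B): { -5,-9/2,-17/4,-33/8,-131/32 | -65/16,-4,-3,-2,-1,0 } → -261/64
edge 12 of 15 (B): { -5,-9/2,-17/4,-33/8,-131/32,-261/64 | -65/16,-4,-3,-2,-1,0 } → -521/128
edge 13 of 15 (R): { -5,-9/2,-17/4,-33/8,-131/32,-261/64 | -521/128,-65/16,-4,-3,-2,-1,0 } → -1043/256
edge 14 of 15 (B): { -5,-9/2,-17/4,-33/8,-131/32,-261/64,-1043/256 | -521/128,-65/16,-4,-3,-2,-1,0 } → -2085/512
edge 15 of 15 (B): { -5,-9/2,-17/4,-33/8,-131/32,-261/64,-1043/256,-2085/512 | -521/128,-65/16,-4,-3,-2,-1,0 } → -4169/1024

-4169/1024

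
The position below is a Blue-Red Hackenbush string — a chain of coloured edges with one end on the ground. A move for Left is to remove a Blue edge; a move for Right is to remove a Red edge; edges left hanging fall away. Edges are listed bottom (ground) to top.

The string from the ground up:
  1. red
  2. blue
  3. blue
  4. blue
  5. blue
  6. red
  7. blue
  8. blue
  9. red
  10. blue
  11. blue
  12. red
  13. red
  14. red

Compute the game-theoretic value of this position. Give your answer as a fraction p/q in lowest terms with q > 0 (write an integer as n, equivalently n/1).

-591/8192

edge 1 of 14 (red): {  | 0 } = -1
edge 2 of 14 (blue): { -1 | 0 } = -1/2
edge 3 of 14 (blue): { -1, -1/2 | 0 } = -1/4
edge 4 of 14 (blue): { -1, -1/2, -1/4 | 0 } = -1/8
edge 5 of 14 (blue): { -1, -1/2, -1/4, -1/8 | 0 } = -1/16
edge 6 of 14 (red): { -1, -1/2, -1/4, -1/8 | -1/16, 0 } = -3/32
edge 7 of 14 (blue): { -1, -1/2, -1/4, -1/8, -3/32 | -1/16, 0 } = -5/64
edge 8 of 14 (blue): { -1, -1/2, -1/4, -1/8, -3/32, -5/64 | -1/16, 0 } = -9/128
edge 9 of 14 (red): { -1, -1/2, -1/4, -1/8, -3/32, -5/64 | -9/128, -1/16, 0 } = -19/256
edge 10 of 14 (blue): { -1, -1/2, -1/4, -1/8, -3/32, -5/64, -19/256 | -9/128, -1/16, 0 } = -37/512
edge 11 of 14 (blue): { -1, -1/2, -1/4, -1/8, -3/32, -5/64, -19/256, -37/512 | -9/128, -1/16, 0 } = -73/1024
edge 12 of 14 (red): { -1, -1/2, -1/4, -1/8, -3/32, -5/64, -19/256, -37/512 | -73/1024, -9/128, -1/16, 0 } = -147/2048
edge 13 of 14 (red): { -1, -1/2, -1/4, -1/8, -3/32, -5/64, -19/256, -37/512 | -147/2048, -73/1024, -9/128, -1/16, 0 } = -295/4096
edge 14 of 14 (red): { -1, -1/2, -1/4, -1/8, -3/32, -5/64, -19/256, -37/512 | -295/4096, -147/2048, -73/1024, -9/128, -1/16, 0 } = -591/8192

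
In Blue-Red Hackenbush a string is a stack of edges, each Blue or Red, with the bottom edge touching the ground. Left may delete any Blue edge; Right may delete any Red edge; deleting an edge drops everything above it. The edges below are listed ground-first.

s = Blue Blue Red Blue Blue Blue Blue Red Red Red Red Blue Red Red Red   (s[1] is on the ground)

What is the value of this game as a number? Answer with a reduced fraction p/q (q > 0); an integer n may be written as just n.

B: Left { 0 }, Right { ∅ } = simplest 1
BB: Left { 0; 1 }, Right { ∅ } = simplest 2
BBR: Left { 0; 1 }, Right { 2 } = simplest 3/2
BBRB: Left { 0; 1; 3/2 }, Right { 2 } = simplest 7/4
BBRBB: Left { 0; 1; 3/2; 7/4 }, Right { 2 } = simplest 15/8
BBRBBB: Left { 0; 1; 3/2; 7/4; 15/8 }, Right { 2 } = simplest 31/16
BBRBBBB: Left { 0; 1; 3/2; 7/4; 15/8; 31/16 }, Right { 2 } = simplest 63/32
BBRBBBBR: Left { 0; 1; 3/2; 7/4; 15/8; 31/16 }, Right { 63/32; 2 } = simplest 125/64
BBRBBBBRR: Left { 0; 1; 3/2; 7/4; 15/8; 31/16 }, Right { 125/64; 63/32; 2 } = simplest 249/128
BBRBBBBRRR: Left { 0; 1; 3/2; 7/4; 15/8; 31/16 }, Right { 249/128; 125/64; 63/32; 2 } = simplest 497/256
BBRBBBBRRRR: Left { 0; 1; 3/2; 7/4; 15/8; 31/16 }, Right { 497/256; 249/128; 125/64; 63/32; 2 } = simplest 993/512
BBRBBBBRRRRB: Left { 0; 1; 3/2; 7/4; 15/8; 31/16; 993/512 }, Right { 497/256; 249/128; 125/64; 63/32; 2 } = simplest 1987/1024
BBRBBBBRRRRBR: Left { 0; 1; 3/2; 7/4; 15/8; 31/16; 993/512 }, Right { 1987/1024; 497/256; 249/128; 125/64; 63/32; 2 } = simplest 3973/2048
BBRBBBBRRRRBRR: Left { 0; 1; 3/2; 7/4; 15/8; 31/16; 993/512 }, Right { 3973/2048; 1987/1024; 497/256; 249/128; 125/64; 63/32; 2 } = simplest 7945/4096
BBRBBBBRRRRBRRR: Left { 0; 1; 3/2; 7/4; 15/8; 31/16; 993/512 }, Right { 7945/4096; 3973/2048; 1987/1024; 497/256; 249/128; 125/64; 63/32; 2 } = simplest 15889/8192

15889/8192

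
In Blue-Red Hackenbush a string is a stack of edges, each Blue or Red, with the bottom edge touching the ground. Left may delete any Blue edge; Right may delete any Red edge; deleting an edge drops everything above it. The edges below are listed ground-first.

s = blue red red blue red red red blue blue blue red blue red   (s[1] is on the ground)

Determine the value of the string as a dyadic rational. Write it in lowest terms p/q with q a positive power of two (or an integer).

step 1: add blue to get b; options L={ 0 } R={  } ⇒ 1
step 2: add red to get br; options L={ 0 } R={ 1 } ⇒ 1/2
step 3: add red to get brr; options L={ 0 } R={ 1/2 1 } ⇒ 1/4
step 4: add blue to get brrb; options L={ 0 1/4 } R={ 1/2 1 } ⇒ 3/8
step 5: add red to get brrbr; options L={ 0 1/4 } R={ 3/8 1/2 1 } ⇒ 5/16
step 6: add red to get brrbrr; options L={ 0 1/4 } R={ 5/16 3/8 1/2 1 } ⇒ 9/32
step 7: add red to get brrbrrr; options L={ 0 1/4 } R={ 9/32 5/16 3/8 1/2 1 } ⇒ 17/64
step 8: add blue to get brrbrrrb; options L={ 0 1/4 17/64 } R={ 9/32 5/16 3/8 1/2 1 } ⇒ 35/128
step 9: add blue to get brrbrrrbb; options L={ 0 1/4 17/64 35/128 } R={ 9/32 5/16 3/8 1/2 1 } ⇒ 71/256
step 10: add blue to get brrbrrrbbb; options L={ 0 1/4 17/64 35/128 71/256 } R={ 9/32 5/16 3/8 1/2 1 } ⇒ 143/512
step 11: add red to get brrbrrrbbbr; options L={ 0 1/4 17/64 35/128 71/256 } R={ 143/512 9/32 5/16 3/8 1/2 1 } ⇒ 285/1024
step 12: add blue to get brrbrrrbbbrb; options L={ 0 1/4 17/64 35/128 71/256 285/1024 } R={ 143/512 9/32 5/16 3/8 1/2 1 } ⇒ 571/2048
step 13: add red to get brrbrrrbbbrbr; options L={ 0 1/4 17/64 35/128 71/256 285/1024 } R={ 571/2048 143/512 9/32 5/16 3/8 1/2 1 } ⇒ 1141/4096

1141/4096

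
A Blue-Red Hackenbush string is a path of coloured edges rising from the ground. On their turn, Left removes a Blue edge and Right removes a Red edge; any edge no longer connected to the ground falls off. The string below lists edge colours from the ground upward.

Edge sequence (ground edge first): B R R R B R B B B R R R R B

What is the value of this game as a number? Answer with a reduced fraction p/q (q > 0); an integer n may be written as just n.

Recurse on prefixes of the 14-edge string B R R R B R B B B R R R R B:
val(B) = { 0 | none } => 1
val(BR) = { 0 | 1 } => 1/2
val(BRR) = { 0 | 1/2; 1 } => 1/4
val(BRRR) = { 0 | 1/4; 1/2; 1 } => 1/8
val(BRRRB) = { 0; 1/8 | 1/4; 1/2; 1 } => 3/16
val(BRRRBR) = { 0; 1/8 | 3/16; 1/4; 1/2; 1 } => 5/32
val(BRRRBRB) = { 0; 1/8; 5/32 | 3/16; 1/4; 1/2; 1 } => 11/64
val(BRRRBRBB) = { 0; 1/8; 5/32; 11/64 | 3/16; 1/4; 1/2; 1 } => 23/128
val(BRRRBRBBB) = { 0; 1/8; 5/32; 11/64; 23/128 | 3/16; 1/4; 1/2; 1 } => 47/256
val(BRRRBRBBBR) = { 0; 1/8; 5/32; 11/64; 23/128 | 47/256; 3/16; 1/4; 1/2; 1 } => 93/512
val(BRRRBRBBBRR) = { 0; 1/8; 5/32; 11/64; 23/128 | 93/512; 47/256; 3/16; 1/4; 1/2; 1 } => 185/1024
val(BRRRBRBBBRRR) = { 0; 1/8; 5/32; 11/64; 23/128 | 185/1024; 93/512; 47/256; 3/16; 1/4; 1/2; 1 } => 369/2048
val(BRRRBRBBBRRRR) = { 0; 1/8; 5/32; 11/64; 23/128 | 369/2048; 185/1024; 93/512; 47/256; 3/16; 1/4; 1/2; 1 } => 737/4096
val(BRRRBRBBBRRRRB) = { 0; 1/8; 5/32; 11/64; 23/128; 737/4096 | 369/2048; 185/1024; 93/512; 47/256; 3/16; 1/4; 1/2; 1 } => 1475/8192

1475/8192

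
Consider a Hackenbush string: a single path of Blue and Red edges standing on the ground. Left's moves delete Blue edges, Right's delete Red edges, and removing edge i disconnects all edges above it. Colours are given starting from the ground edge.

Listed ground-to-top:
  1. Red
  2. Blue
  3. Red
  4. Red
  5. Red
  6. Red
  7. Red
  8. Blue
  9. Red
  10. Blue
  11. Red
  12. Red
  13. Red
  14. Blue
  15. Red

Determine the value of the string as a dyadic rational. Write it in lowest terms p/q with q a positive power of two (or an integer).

-16059/16384

step 1: add Red to get R; options L={ — } R={ 0 } ⇒ -1
step 2: add Blue to get RB; options L={ -1 } R={ 0 } ⇒ -1/2
step 3: add Red to get RBR; options L={ -1 } R={ -1/2; 0 } ⇒ -3/4
step 4: add Red to get RBRR; options L={ -1 } R={ -3/4; -1/2; 0 } ⇒ -7/8
step 5: add Red to get RBRRR; options L={ -1 } R={ -7/8; -3/4; -1/2; 0 } ⇒ -15/16
step 6: add Red to get RBRRRR; options L={ -1 } R={ -15/16; -7/8; -3/4; -1/2; 0 } ⇒ -31/32
step 7: add Red to get RBRRRRR; options L={ -1 } R={ -31/32; -15/16; -7/8; -3/4; -1/2; 0 } ⇒ -63/64
step 8: add Blue to get RBRRRRRB; options L={ -1; -63/64 } R={ -31/32; -15/16; -7/8; -3/4; -1/2; 0 } ⇒ -125/128
step 9: add Red to get RBRRRRRBR; options L={ -1; -63/64 } R={ -125/128; -31/32; -15/16; -7/8; -3/4; -1/2; 0 } ⇒ -251/256
step 10: add Blue to get RBRRRRRBRB; options L={ -1; -63/64; -251/256 } R={ -125/128; -31/32; -15/16; -7/8; -3/4; -1/2; 0 } ⇒ -501/512
step 11: add Red to get RBRRRRRBRBR; options L={ -1; -63/64; -251/256 } R={ -501/512; -125/128; -31/32; -15/16; -7/8; -3/4; -1/2; 0 } ⇒ -1003/1024
step 12: add Red to get RBRRRRRBRBRR; options L={ -1; -63/64; -251/256 } R={ -1003/1024; -501/512; -125/128; -31/32; -15/16; -7/8; -3/4; -1/2; 0 } ⇒ -2007/2048
step 13: add Red to get RBRRRRRBRBRRR; options L={ -1; -63/64; -251/256 } R={ -2007/2048; -1003/1024; -501/512; -125/128; -31/32; -15/16; -7/8; -3/4; -1/2; 0 } ⇒ -4015/4096
step 14: add Blue to get RBRRRRRBRBRRRB; options L={ -1; -63/64; -251/256; -4015/4096 } R={ -2007/2048; -1003/1024; -501/512; -125/128; -31/32; -15/16; -7/8; -3/4; -1/2; 0 } ⇒ -8029/8192
step 15: add Red to get RBRRRRRBRBRRRBR; options L={ -1; -63/64; -251/256; -4015/4096 } R={ -8029/8192; -2007/2048; -1003/1024; -501/512; -125/128; -31/32; -15/16; -7/8; -3/4; -1/2; 0 } ⇒ -16059/16384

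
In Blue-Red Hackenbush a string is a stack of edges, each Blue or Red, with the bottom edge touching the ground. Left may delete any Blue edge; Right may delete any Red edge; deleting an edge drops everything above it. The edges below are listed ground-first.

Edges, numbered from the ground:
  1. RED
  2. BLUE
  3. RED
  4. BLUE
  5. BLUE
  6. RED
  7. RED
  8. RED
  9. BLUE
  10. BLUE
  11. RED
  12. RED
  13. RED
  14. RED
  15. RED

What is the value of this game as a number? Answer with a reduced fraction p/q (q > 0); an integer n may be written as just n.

Build val(s[:k]) for k = 1..15, string s = RED BLUE RED BLUE BLUE RED RED RED BLUE BLUE RED RED RED RED RED.
step 1: add RED to get R; options L={ · } R={ 0 } ⇒ -1
step 2: add BLUE to get RB; options L={ -1 } R={ 0 } ⇒ -1/2
step 3: add RED to get RBR; options L={ -1 } R={ -1/2, 0 } ⇒ -3/4
step 4: add BLUE to get RBRB; options L={ -1, -3/4 } R={ -1/2, 0 } ⇒ -5/8
step 5: add BLUE to get RBRBB; options L={ -1, -3/4, -5/8 } R={ -1/2, 0 } ⇒ -9/16
step 6: add RED to get RBRBBR; options L={ -1, -3/4, -5/8 } R={ -9/16, -1/2, 0 } ⇒ -19/32
step 7: add RED to get RBRBBRR; options L={ -1, -3/4, -5/8 } R={ -19/32, -9/16, -1/2, 0 } ⇒ -39/64
step 8: add RED to get RBRBBRRR; options L={ -1, -3/4, -5/8 } R={ -39/64, -19/32, -9/16, -1/2, 0 } ⇒ -79/128
step 9: add BLUE to get RBRBBRRRB; options L={ -1, -3/4, -5/8, -79/128 } R={ -39/64, -19/32, -9/16, -1/2, 0 } ⇒ -157/256
step 10: add BLUE to get RBRBBRRRBB; options L={ -1, -3/4, -5/8, -79/128, -157/256 } R={ -39/64, -19/32, -9/16, -1/2, 0 } ⇒ -313/512
step 11: add RED to get RBRBBRRRBBR; options L={ -1, -3/4, -5/8, -79/128, -157/256 } R={ -313/512, -39/64, -19/32, -9/16, -1/2, 0 } ⇒ -627/1024
step 12: add RED to get RBRBBRRRBBRR; options L={ -1, -3/4, -5/8, -79/128, -157/256 } R={ -627/1024, -313/512, -39/64, -19/32, -9/16, -1/2, 0 } ⇒ -1255/2048
step 13: add RED to get RBRBBRRRBBRRR; options L={ -1, -3/4, -5/8, -79/128, -157/256 } R={ -1255/2048, -627/1024, -313/512, -39/64, -19/32, -9/16, -1/2, 0 } ⇒ -2511/4096
step 14: add RED to get RBRBBRRRBBRRRR; options L={ -1, -3/4, -5/8, -79/128, -157/256 } R={ -2511/4096, -1255/2048, -627/1024, -313/512, -39/64, -19/32, -9/16, -1/2, 0 } ⇒ -5023/8192
step 15: add RED to get RBRBBRRRBBRRRRR; options L={ -1, -3/4, -5/8, -79/128, -157/256 } R={ -5023/8192, -2511/4096, -1255/2048, -627/1024, -313/512, -39/64, -19/32, -9/16, -1/2, 0 } ⇒ -10047/16384

-10047/16384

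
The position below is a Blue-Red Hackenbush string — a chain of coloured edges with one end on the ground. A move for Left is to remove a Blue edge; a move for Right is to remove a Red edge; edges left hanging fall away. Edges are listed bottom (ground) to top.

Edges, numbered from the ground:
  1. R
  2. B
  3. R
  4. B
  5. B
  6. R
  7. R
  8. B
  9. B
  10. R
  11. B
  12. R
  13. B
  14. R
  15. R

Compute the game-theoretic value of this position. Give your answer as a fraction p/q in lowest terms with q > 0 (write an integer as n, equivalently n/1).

R: Left { — }, Right { 0 } so simplest -1
RB: Left { -1 }, Right { 0 } so simplest -1/2
RBR: Left { -1 }, Right { -1/2,0 } so simplest -3/4
RBRB: Left { -1,-3/4 }, Right { -1/2,0 } so simplest -5/8
RBRBB: Left { -1,-3/4,-5/8 }, Right { -1/2,0 } so simplest -9/16
RBRBBR: Left { -1,-3/4,-5/8 }, Right { -9/16,-1/2,0 } so simplest -19/32
RBRBBRR: Left { -1,-3/4,-5/8 }, Right { -19/32,-9/16,-1/2,0 } so simplest -39/64
RBRBBRRB: Left { -1,-3/4,-5/8,-39/64 }, Right { -19/32,-9/16,-1/2,0 } so simplest -77/128
RBRBBRRBB: Left { -1,-3/4,-5/8,-39/64,-77/128 }, Right { -19/32,-9/16,-1/2,0 } so simplest -153/256
RBRBBRRBBR: Left { -1,-3/4,-5/8,-39/64,-77/128 }, Right { -153/256,-19/32,-9/16,-1/2,0 } so simplest -307/512
RBRBBRRBBRB: Left { -1,-3/4,-5/8,-39/64,-77/128,-307/512 }, Right { -153/256,-19/32,-9/16,-1/2,0 } so simplest -613/1024
RBRBBRRBBRBR: Left { -1,-3/4,-5/8,-39/64,-77/128,-307/512 }, Right { -613/1024,-153/256,-19/32,-9/16,-1/2,0 } so simplest -1227/2048
RBRBBRRBBRBRB: Left { -1,-3/4,-5/8,-39/64,-77/128,-307/512,-1227/2048 }, Right { -613/1024,-153/256,-19/32,-9/16,-1/2,0 } so simplest -2453/4096
RBRBBRRBBRBRBR: Left { -1,-3/4,-5/8,-39/64,-77/128,-307/512,-1227/2048 }, Right { -2453/4096,-613/1024,-153/256,-19/32,-9/16,-1/2,0 } so simplest -4907/8192
RBRBBRRBBRBRBRR: Left { -1,-3/4,-5/8,-39/64,-77/128,-307/512,-1227/2048 }, Right { -4907/8192,-2453/4096,-613/1024,-153/256,-19/32,-9/16,-1/2,0 } so simplest -9815/16384

-9815/16384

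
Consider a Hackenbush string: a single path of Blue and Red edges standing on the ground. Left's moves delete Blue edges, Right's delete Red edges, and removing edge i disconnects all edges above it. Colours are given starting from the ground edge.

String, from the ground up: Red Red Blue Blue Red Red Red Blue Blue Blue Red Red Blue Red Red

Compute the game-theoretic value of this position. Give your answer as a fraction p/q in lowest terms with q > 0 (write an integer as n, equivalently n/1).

-11831/8192

R: Left {  }, Right { 0 } = simplest -1
RR: Left {  }, Right { -1, 0 } = simplest -2
RRB: Left { -2 }, Right { -1, 0 } = simplest -3/2
RRBB: Left { -2, -3/2 }, Right { -1, 0 } = simplest -5/4
RRBBR: Left { -2, -3/2 }, Right { -5/4, -1, 0 } = simplest -11/8
RRBBRR: Left { -2, -3/2 }, Right { -11/8, -5/4, -1, 0 } = simplest -23/16
RRBBRRR: Left { -2, -3/2 }, Right { -23/16, -11/8, -5/4, -1, 0 } = simplest -47/32
RRBBRRRB: Left { -2, -3/2, -47/32 }, Right { -23/16, -11/8, -5/4, -1, 0 } = simplest -93/64
RRBBRRRBB: Left { -2, -3/2, -47/32, -93/64 }, Right { -23/16, -11/8, -5/4, -1, 0 } = simplest -185/128
RRBBRRRBBB: Left { -2, -3/2, -47/32, -93/64, -185/128 }, Right { -23/16, -11/8, -5/4, -1, 0 } = simplest -369/256
RRBBRRRBBBR: Left { -2, -3/2, -47/32, -93/64, -185/128 }, Right { -369/256, -23/16, -11/8, -5/4, -1, 0 } = simplest -739/512
RRBBRRRBBBRR: Left { -2, -3/2, -47/32, -93/64, -185/128 }, Right { -739/512, -369/256, -23/16, -11/8, -5/4, -1, 0 } = simplest -1479/1024
RRBBRRRBBBRRB: Left { -2, -3/2, -47/32, -93/64, -185/128, -1479/1024 }, Right { -739/512, -369/256, -23/16, -11/8, -5/4, -1, 0 } = simplest -2957/2048
RRBBRRRBBBRRBR: Left { -2, -3/2, -47/32, -93/64, -185/128, -1479/1024 }, Right { -2957/2048, -739/512, -369/256, -23/16, -11/8, -5/4, -1, 0 } = simplest -5915/4096
RRBBRRRBBBRRBRR: Left { -2, -3/2, -47/32, -93/64, -185/128, -1479/1024 }, Right { -5915/4096, -2957/2048, -739/512, -369/256, -23/16, -11/8, -5/4, -1, 0 } = simplest -11831/8192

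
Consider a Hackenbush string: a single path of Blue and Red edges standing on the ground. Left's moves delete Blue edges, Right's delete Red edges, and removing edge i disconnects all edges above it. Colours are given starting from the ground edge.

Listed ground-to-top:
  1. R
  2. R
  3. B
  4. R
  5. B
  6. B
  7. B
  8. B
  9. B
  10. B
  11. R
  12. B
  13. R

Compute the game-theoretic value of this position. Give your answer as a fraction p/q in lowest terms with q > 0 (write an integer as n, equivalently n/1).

value(R) = { ∅ | 0 } → -1
value(RR) = { ∅ | -1, 0 } → -2
value(RRB) = { -2 | -1, 0 } → -3/2
value(RRBR) = { -2 | -3/2, -1, 0 } → -7/4
value(RRBRB) = { -2, -7/4 | -3/2, -1, 0 } → -13/8
value(RRBRBB) = { -2, -7/4, -13/8 | -3/2, -1, 0 } → -25/16
value(RRBRBBB) = { -2, -7/4, -13/8, -25/16 | -3/2, -1, 0 } → -49/32
value(RRBRBBBB) = { -2, -7/4, -13/8, -25/16, -49/32 | -3/2, -1, 0 } → -97/64
value(RRBRBBBBB) = { -2, -7/4, -13/8, -25/16, -49/32, -97/64 | -3/2, -1, 0 } → -193/128
value(RRBRBBBBBB) = { -2, -7/4, -13/8, -25/16, -49/32, -97/64, -193/128 | -3/2, -1, 0 } → -385/256
value(RRBRBBBBBBR) = { -2, -7/4, -13/8, -25/16, -49/32, -97/64, -193/128 | -385/256, -3/2, -1, 0 } → -771/512
value(RRBRBBBBBBRB) = { -2, -7/4, -13/8, -25/16, -49/32, -97/64, -193/128, -771/512 | -385/256, -3/2, -1, 0 } → -1541/1024
value(RRBRBBBBBBRBR) = { -2, -7/4, -13/8, -25/16, -49/32, -97/64, -193/128, -771/512 | -1541/1024, -385/256, -3/2, -1, 0 } → -3083/2048

-3083/2048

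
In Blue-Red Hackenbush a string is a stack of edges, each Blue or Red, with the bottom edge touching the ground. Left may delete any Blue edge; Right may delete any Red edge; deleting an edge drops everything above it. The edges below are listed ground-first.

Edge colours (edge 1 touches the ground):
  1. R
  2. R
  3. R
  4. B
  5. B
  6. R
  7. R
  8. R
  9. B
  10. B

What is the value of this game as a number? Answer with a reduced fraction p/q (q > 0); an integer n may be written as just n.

edge 1 of 10 (R): { ∅ | 0 } ⇒ -1
edge 2 of 10 (R): { ∅ | -1 0 } ⇒ -2
edge 3 of 10 (R): { ∅ | -2 -1 0 } ⇒ -3
edge 4 of 10 (B): { -3 | -2 -1 0 } ⇒ -5/2
edge 5 of 10 (B): { -3 -5/2 | -2 -1 0 } ⇒ -9/4
edge 6 of 10 (R): { -3 -5/2 | -9/4 -2 -1 0 } ⇒ -19/8
edge 7 of 10 (R): { -3 -5/2 | -19/8 -9/4 -2 -1 0 } ⇒ -39/16
edge 8 of 10 (R): { -3 -5/2 | -39/16 -19/8 -9/4 -2 -1 0 } ⇒ -79/32
edge 9 of 10 (B): { -3 -5/2 -79/32 | -39/16 -19/8 -9/4 -2 -1 0 } ⇒ -157/64
edge 10 of 10 (B): { -3 -5/2 -79/32 -157/64 | -39/16 -19/8 -9/4 -2 -1 0 } ⇒ -313/128

-313/128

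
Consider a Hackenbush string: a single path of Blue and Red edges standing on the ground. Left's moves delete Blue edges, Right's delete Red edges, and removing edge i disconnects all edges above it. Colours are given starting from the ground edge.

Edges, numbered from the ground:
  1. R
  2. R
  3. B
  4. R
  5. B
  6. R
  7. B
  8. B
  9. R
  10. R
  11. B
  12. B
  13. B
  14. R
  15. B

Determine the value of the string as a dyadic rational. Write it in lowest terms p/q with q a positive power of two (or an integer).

value_1 [R]  L=[]  R=[0]  -> -1
value_2 [RR]  L=[]  R=[-1,0]  -> -2
value_3 [RRB]  L=[-2]  R=[-1,0]  -> -3/2
value_4 [RRBR]  L=[-2]  R=[-3/2,-1,0]  -> -7/4
value_5 [RRBRB]  L=[-2,-7/4]  R=[-3/2,-1,0]  -> -13/8
value_6 [RRBRBR]  L=[-2,-7/4]  R=[-13/8,-3/2,-1,0]  -> -27/16
value_7 [RRBRBRB]  L=[-2,-7/4,-27/16]  R=[-13/8,-3/2,-1,0]  -> -53/32
value_8 [RRBRBRBB]  L=[-2,-7/4,-27/16,-53/32]  R=[-13/8,-3/2,-1,0]  -> -105/64
value_9 [RRBRBRBBR]  L=[-2,-7/4,-27/16,-53/32]  R=[-105/64,-13/8,-3/2,-1,0]  -> -211/128
value_10 [RRBRBRBBRR]  L=[-2,-7/4,-27/16,-53/32]  R=[-211/128,-105/64,-13/8,-3/2,-1,0]  -> -423/256
value_11 [RRBRBRBBRRB]  L=[-2,-7/4,-27/16,-53/32,-423/256]  R=[-211/128,-105/64,-13/8,-3/2,-1,0]  -> -845/512
value_12 [RRBRBRBBRRBB]  L=[-2,-7/4,-27/16,-53/32,-423/256,-845/512]  R=[-211/128,-105/64,-13/8,-3/2,-1,0]  -> -1689/1024
value_13 [RRBRBRBBRRBBB]  L=[-2,-7/4,-27/16,-53/32,-423/256,-845/512,-1689/1024]  R=[-211/128,-105/64,-13/8,-3/2,-1,0]  -> -3377/2048
value_14 [RRBRBRBBRRBBBR]  L=[-2,-7/4,-27/16,-53/32,-423/256,-845/512,-1689/1024]  R=[-3377/2048,-211/128,-105/64,-13/8,-3/2,-1,0]  -> -6755/4096
value_15 [RRBRBRBBRRBBBRB]  L=[-2,-7/4,-27/16,-53/32,-423/256,-845/512,-1689/1024,-6755/4096]  R=[-3377/2048,-211/128,-105/64,-13/8,-3/2,-1,0]  -> -13509/8192

-13509/8192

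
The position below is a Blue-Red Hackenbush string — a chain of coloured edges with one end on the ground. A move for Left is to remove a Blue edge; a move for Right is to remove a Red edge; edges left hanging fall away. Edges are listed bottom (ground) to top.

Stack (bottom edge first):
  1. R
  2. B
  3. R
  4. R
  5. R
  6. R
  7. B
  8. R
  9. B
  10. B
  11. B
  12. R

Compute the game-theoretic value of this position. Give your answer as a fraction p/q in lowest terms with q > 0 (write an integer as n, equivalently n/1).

value(R) = { (no moves) | 0 } -> -1
value(RB) = { -1 | 0 } -> -1/2
value(RBR) = { -1 | -1/2,0 } -> -3/4
value(RBRR) = { -1 | -3/4,-1/2,0 } -> -7/8
value(RBRRR) = { -1 | -7/8,-3/4,-1/2,0 } -> -15/16
value(RBRRRR) = { -1 | -15/16,-7/8,-3/4,-1/2,0 } -> -31/32
value(RBRRRRB) = { -1,-31/32 | -15/16,-7/8,-3/4,-1/2,0 } -> -61/64
value(RBRRRRBR) = { -1,-31/32 | -61/64,-15/16,-7/8,-3/4,-1/2,0 } -> -123/128
value(RBRRRRBRB) = { -1,-31/32,-123/128 | -61/64,-15/16,-7/8,-3/4,-1/2,0 } -> -245/256
value(RBRRRRBRBB) = { -1,-31/32,-123/128,-245/256 | -61/64,-15/16,-7/8,-3/4,-1/2,0 } -> -489/512
value(RBRRRRBRBBB) = { -1,-31/32,-123/128,-245/256,-489/512 | -61/64,-15/16,-7/8,-3/4,-1/2,0 } -> -977/1024
value(RBRRRRBRBBBR) = { -1,-31/32,-123/128,-245/256,-489/512 | -977/1024,-61/64,-15/16,-7/8,-3/4,-1/2,0 } -> -1955/2048

-1955/2048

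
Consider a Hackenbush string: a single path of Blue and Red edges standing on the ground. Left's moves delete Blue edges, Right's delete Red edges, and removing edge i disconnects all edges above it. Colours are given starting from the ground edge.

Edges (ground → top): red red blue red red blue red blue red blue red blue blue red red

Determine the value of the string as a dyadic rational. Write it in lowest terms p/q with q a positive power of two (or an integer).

Build val(s[:k]) for k = 1..15, string s = red red blue red red blue red blue red blue red blue blue red red.
val_1 [r]  L=[·]  R=[0]  — -1
val_2 [rr]  L=[·]  R=[-1 0]  — -2
val_3 [rrb]  L=[-2]  R=[-1 0]  — -3/2
val_4 [rrbr]  L=[-2]  R=[-3/2 -1 0]  — -7/4
val_5 [rrbrr]  L=[-2]  R=[-7/4 -3/2 -1 0]  — -15/8
val_6 [rrbrrb]  L=[-2 -15/8]  R=[-7/4 -3/2 -1 0]  — -29/16
val_7 [rrbrrbr]  L=[-2 -15/8]  R=[-29/16 -7/4 -3/2 -1 0]  — -59/32
val_8 [rrbrrbrb]  L=[-2 -15/8 -59/32]  R=[-29/16 -7/4 -3/2 -1 0]  — -117/64
val_9 [rrbrrbrbr]  L=[-2 -15/8 -59/32]  R=[-117/64 -29/16 -7/4 -3/2 -1 0]  — -235/128
val_10 [rrbrrbrbrb]  L=[-2 -15/8 -59/32 -235/128]  R=[-117/64 -29/16 -7/4 -3/2 -1 0]  — -469/256
val_11 [rrbrrbrbrbr]  L=[-2 -15/8 -59/32 -235/128]  R=[-469/256 -117/64 -29/16 -7/4 -3/2 -1 0]  — -939/512
val_12 [rrbrrbrbrbrb]  L=[-2 -15/8 -59/32 -235/128 -939/512]  R=[-469/256 -117/64 -29/16 -7/4 -3/2 -1 0]  — -1877/1024
val_13 [rrbrrbrbrbrbb]  L=[-2 -15/8 -59/32 -235/128 -939/512 -1877/1024]  R=[-469/256 -117/64 -29/16 -7/4 -3/2 -1 0]  — -3753/2048
val_14 [rrbrrbrbrbrbbr]  L=[-2 -15/8 -59/32 -235/128 -939/512 -1877/1024]  R=[-3753/2048 -469/256 -117/64 -29/16 -7/4 -3/2 -1 0]  — -7507/4096
val_15 [rrbrrbrbrbrbbrr]  L=[-2 -15/8 -59/32 -235/128 -939/512 -1877/1024]  R=[-7507/4096 -3753/2048 -469/256 -117/64 -29/16 -7/4 -3/2 -1 0]  — -15015/8192

-15015/8192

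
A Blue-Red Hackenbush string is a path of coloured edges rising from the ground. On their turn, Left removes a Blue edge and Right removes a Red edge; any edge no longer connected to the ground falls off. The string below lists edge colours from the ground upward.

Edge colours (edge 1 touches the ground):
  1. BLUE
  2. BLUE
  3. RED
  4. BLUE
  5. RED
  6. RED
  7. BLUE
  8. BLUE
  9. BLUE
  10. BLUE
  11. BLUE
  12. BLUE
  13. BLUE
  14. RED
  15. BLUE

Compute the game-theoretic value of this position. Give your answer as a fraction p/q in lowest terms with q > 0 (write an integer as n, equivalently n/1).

Recurse on prefixes of the 15-edge string BLUE BLUE RED BLUE RED RED BLUE BLUE BLUE BLUE BLUE BLUE BLUE RED BLUE:
1 of 15 · B · max L 0 · min R +∞ — 1
2 of 15 · BB · max L 1 · min R +∞ — 2
3 of 15 · BBR · max L 1 · min R 2 — 3/2
4 of 15 · BBRB · max L 3/2 · min R 2 — 7/4
5 of 15 · BBRBR · max L 3/2 · min R 7/4 — 13/8
6 of 15 · BBRBRR · max L 3/2 · min R 13/8 — 25/16
7 of 15 · BBRBRRB · max L 25/16 · min R 13/8 — 51/32
8 of 15 · BBRBRRBB · max L 51/32 · min R 13/8 — 103/64
9 of 15 · BBRBRRBBB · max L 103/64 · min R 13/8 — 207/128
10 of 15 · BBRBRRBBBB · max L 207/128 · min R 13/8 — 415/256
11 of 15 · BBRBRRBBBBB · max L 415/256 · min R 13/8 — 831/512
12 of 15 · BBRBRRBBBBBB · max L 831/512 · min R 13/8 — 1663/1024
13 of 15 · BBRBRRBBBBBBB · max L 1663/1024 · min R 13/8 — 3327/2048
14 of 15 · BBRBRRBBBBBBBR · max L 1663/1024 · min R 3327/2048 — 6653/4096
15 of 15 · BBRBRRBBBBBBBRB · max L 6653/4096 · min R 3327/2048 — 13307/8192

13307/8192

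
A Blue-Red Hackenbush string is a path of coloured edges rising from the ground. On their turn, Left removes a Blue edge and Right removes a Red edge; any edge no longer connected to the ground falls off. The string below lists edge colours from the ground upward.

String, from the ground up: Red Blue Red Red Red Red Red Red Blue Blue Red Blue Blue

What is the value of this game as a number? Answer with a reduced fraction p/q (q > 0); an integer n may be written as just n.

-4041/4096

value(R) = { — | 0 } so -1
value(RB) = { -1 | 0 } so -1/2
value(RBR) = { -1 | -1/2,0 } so -3/4
value(RBRR) = { -1 | -3/4,-1/2,0 } so -7/8
value(RBRRR) = { -1 | -7/8,-3/4,-1/2,0 } so -15/16
value(RBRRRR) = { -1 | -15/16,-7/8,-3/4,-1/2,0 } so -31/32
value(RBRRRRR) = { -1 | -31/32,-15/16,-7/8,-3/4,-1/2,0 } so -63/64
value(RBRRRRRR) = { -1 | -63/64,-31/32,-15/16,-7/8,-3/4,-1/2,0 } so -127/128
value(RBRRRRRRB) = { -1,-127/128 | -63/64,-31/32,-15/16,-7/8,-3/4,-1/2,0 } so -253/256
value(RBRRRRRRBB) = { -1,-127/128,-253/256 | -63/64,-31/32,-15/16,-7/8,-3/4,-1/2,0 } so -505/512
value(RBRRRRRRBBR) = { -1,-127/128,-253/256 | -505/512,-63/64,-31/32,-15/16,-7/8,-3/4,-1/2,0 } so -1011/1024
value(RBRRRRRRBBRB) = { -1,-127/128,-253/256,-1011/1024 | -505/512,-63/64,-31/32,-15/16,-7/8,-3/4,-1/2,0 } so -2021/2048
value(RBRRRRRRBBRBB) = { -1,-127/128,-253/256,-1011/1024,-2021/2048 | -505/512,-63/64,-31/32,-15/16,-7/8,-3/4,-1/2,0 } so -4041/4096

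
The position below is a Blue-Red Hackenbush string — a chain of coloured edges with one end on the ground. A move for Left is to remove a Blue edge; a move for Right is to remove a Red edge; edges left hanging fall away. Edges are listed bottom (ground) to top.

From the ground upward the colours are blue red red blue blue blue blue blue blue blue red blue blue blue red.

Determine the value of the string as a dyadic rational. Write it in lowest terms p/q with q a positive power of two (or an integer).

Build G(s[:k]) for k = 1..15, string s = blue red red blue blue blue blue blue blue blue red blue blue blue red.
1 of 15 · b · max L 0 · min R +∞ -> 1
2 of 15 · br · max L 0 · min R 1 -> 1/2
3 of 15 · brr · max L 0 · min R 1/2 -> 1/4
4 of 15 · brrb · max L 1/4 · min R 1/2 -> 3/8
5 of 15 · brrbb · max L 3/8 · min R 1/2 -> 7/16
6 of 15 · brrbbb · max L 7/16 · min R 1/2 -> 15/32
7 of 15 · brrbbbb · max L 15/32 · min R 1/2 -> 31/64
8 of 15 · brrbbbbb · max L 31/64 · min R 1/2 -> 63/128
9 of 15 · brrbbbbbb · max L 63/128 · min R 1/2 -> 127/256
10 of 15 · brrbbbbbbb · max L 127/256 · min R 1/2 -> 255/512
11 of 15 · brrbbbbbbbr · max L 127/256 · min R 255/512 -> 509/1024
12 of 15 · brrbbbbbbbrb · max L 509/1024 · min R 255/512 -> 1019/2048
13 of 15 · brrbbbbbbbrbb · max L 1019/2048 · min R 255/512 -> 2039/4096
14 of 15 · brrbbbbbbbrbbb · max L 2039/4096 · min R 255/512 -> 4079/8192
15 of 15 · brrbbbbbbbrbbbr · max L 2039/4096 · min R 4079/8192 -> 8157/16384

8157/16384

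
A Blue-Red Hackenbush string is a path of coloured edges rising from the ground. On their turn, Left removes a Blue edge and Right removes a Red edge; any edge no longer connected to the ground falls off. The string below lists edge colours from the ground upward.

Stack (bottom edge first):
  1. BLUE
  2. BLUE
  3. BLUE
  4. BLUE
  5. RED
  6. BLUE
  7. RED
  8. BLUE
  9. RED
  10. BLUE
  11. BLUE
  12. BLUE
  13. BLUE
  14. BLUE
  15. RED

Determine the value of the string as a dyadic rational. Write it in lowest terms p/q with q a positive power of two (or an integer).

Build v(s[:k]) for k = 1..15, string s = BLUE BLUE BLUE BLUE RED BLUE RED BLUE RED BLUE BLUE BLUE BLUE BLUE RED.
step 1: add BLUE to get B; options L={ 0 } R={ — } => 1
step 2: add BLUE to get BB; options L={ 0,1 } R={ — } => 2
step 3: add BLUE to get BBB; options L={ 0,1,2 } R={ — } => 3
step 4: add BLUE to get BBBB; options L={ 0,1,2,3 } R={ — } => 4
step 5: add RED to get BBBBR; options L={ 0,1,2,3 } R={ 4 } => 7/2
step 6: add BLUE to get BBBBRB; options L={ 0,1,2,3,7/2 } R={ 4 } => 15/4
step 7: add RED to get BBBBRBR; options L={ 0,1,2,3,7/2 } R={ 15/4,4 } => 29/8
step 8: add BLUE to get BBBBRBRB; options L={ 0,1,2,3,7/2,29/8 } R={ 15/4,4 } => 59/16
step 9: add RED to get BBBBRBRBR; options L={ 0,1,2,3,7/2,29/8 } R={ 59/16,15/4,4 } => 117/32
step 10: add BLUE to get BBBBRBRBRB; options L={ 0,1,2,3,7/2,29/8,117/32 } R={ 59/16,15/4,4 } => 235/64
step 11: add BLUE to get BBBBRBRBRBB; options L={ 0,1,2,3,7/2,29/8,117/32,235/64 } R={ 59/16,15/4,4 } => 471/128
step 12: add BLUE to get BBBBRBRBRBBB; options L={ 0,1,2,3,7/2,29/8,117/32,235/64,471/128 } R={ 59/16,15/4,4 } => 943/256
step 13: add BLUE to get BBBBRBRBRBBBB; options L={ 0,1,2,3,7/2,29/8,117/32,235/64,471/128,943/256 } R={ 59/16,15/4,4 } => 1887/512
step 14: add BLUE to get BBBBRBRBRBBBBB; options L={ 0,1,2,3,7/2,29/8,117/32,235/64,471/128,943/256,1887/512 } R={ 59/16,15/4,4 } => 3775/1024
step 15: add RED to get BBBBRBRBRBBBBBR; options L={ 0,1,2,3,7/2,29/8,117/32,235/64,471/128,943/256,1887/512 } R={ 3775/1024,59/16,15/4,4 } => 7549/2048

7549/2048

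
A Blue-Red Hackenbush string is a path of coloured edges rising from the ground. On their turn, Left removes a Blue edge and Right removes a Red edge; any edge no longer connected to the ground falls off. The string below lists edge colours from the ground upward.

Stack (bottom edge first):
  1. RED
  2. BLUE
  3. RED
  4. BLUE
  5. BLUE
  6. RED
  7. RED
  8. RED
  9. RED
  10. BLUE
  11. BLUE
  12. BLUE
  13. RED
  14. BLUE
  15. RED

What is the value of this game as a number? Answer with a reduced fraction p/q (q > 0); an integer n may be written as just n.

-10123/16384

step 1: add RED to get R; options L={ (no moves) } R={ 0 } = -1
step 2: add BLUE to get RB; options L={ -1 } R={ 0 } = -1/2
step 3: add RED to get RBR; options L={ -1 } R={ -1/2,0 } = -3/4
step 4: add BLUE to get RBRB; options L={ -1,-3/4 } R={ -1/2,0 } = -5/8
step 5: add BLUE to get RBRBB; options L={ -1,-3/4,-5/8 } R={ -1/2,0 } = -9/16
step 6: add RED to get RBRBBR; options L={ -1,-3/4,-5/8 } R={ -9/16,-1/2,0 } = -19/32
step 7: add RED to get RBRBBRR; options L={ -1,-3/4,-5/8 } R={ -19/32,-9/16,-1/2,0 } = -39/64
step 8: add RED to get RBRBBRRR; options L={ -1,-3/4,-5/8 } R={ -39/64,-19/32,-9/16,-1/2,0 } = -79/128
step 9: add RED to get RBRBBRRRR; options L={ -1,-3/4,-5/8 } R={ -79/128,-39/64,-19/32,-9/16,-1/2,0 } = -159/256
step 10: add BLUE to get RBRBBRRRRB; options L={ -1,-3/4,-5/8,-159/256 } R={ -79/128,-39/64,-19/32,-9/16,-1/2,0 } = -317/512
step 11: add BLUE to get RBRBBRRRRBB; options L={ -1,-3/4,-5/8,-159/256,-317/512 } R={ -79/128,-39/64,-19/32,-9/16,-1/2,0 } = -633/1024
step 12: add BLUE to get RBRBBRRRRBBB; options L={ -1,-3/4,-5/8,-159/256,-317/512,-633/1024 } R={ -79/128,-39/64,-19/32,-9/16,-1/2,0 } = -1265/2048
step 13: add RED to get RBRBBRRRRBBBR; options L={ -1,-3/4,-5/8,-159/256,-317/512,-633/1024 } R={ -1265/2048,-79/128,-39/64,-19/32,-9/16,-1/2,0 } = -2531/4096
step 14: add BLUE to get RBRBBRRRRBBBRB; options L={ -1,-3/4,-5/8,-159/256,-317/512,-633/1024,-2531/4096 } R={ -1265/2048,-79/128,-39/64,-19/32,-9/16,-1/2,0 } = -5061/8192
step 15: add RED to get RBRBBRRRRBBBRBR; options L={ -1,-3/4,-5/8,-159/256,-317/512,-633/1024,-2531/4096 } R={ -5061/8192,-1265/2048,-79/128,-39/64,-19/32,-9/16,-1/2,0 } = -10123/16384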